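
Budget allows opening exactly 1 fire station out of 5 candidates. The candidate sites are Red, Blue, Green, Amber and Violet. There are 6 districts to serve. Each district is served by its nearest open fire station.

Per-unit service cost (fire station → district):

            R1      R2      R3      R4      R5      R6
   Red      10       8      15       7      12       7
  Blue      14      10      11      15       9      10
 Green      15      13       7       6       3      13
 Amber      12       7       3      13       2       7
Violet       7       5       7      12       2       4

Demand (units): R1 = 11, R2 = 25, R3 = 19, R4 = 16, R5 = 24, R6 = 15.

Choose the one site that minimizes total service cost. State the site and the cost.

With exactly 1 open, each district uses its cheapest among the chosen.
{Violet}: R1→Violet 7·11=77, R2→Violet 5·25=125, R3→Violet 7·19=133, R4→Violet 12·16=192, R5→Violet 2·24=48, R6→Violet 4·15=60. Service cost 635.
{Amber}: service cost 725
{Green}: service cost 986
Among all 5 size-1 choices, {Violet} is lowest.

Choose Violet only; total service cost 635.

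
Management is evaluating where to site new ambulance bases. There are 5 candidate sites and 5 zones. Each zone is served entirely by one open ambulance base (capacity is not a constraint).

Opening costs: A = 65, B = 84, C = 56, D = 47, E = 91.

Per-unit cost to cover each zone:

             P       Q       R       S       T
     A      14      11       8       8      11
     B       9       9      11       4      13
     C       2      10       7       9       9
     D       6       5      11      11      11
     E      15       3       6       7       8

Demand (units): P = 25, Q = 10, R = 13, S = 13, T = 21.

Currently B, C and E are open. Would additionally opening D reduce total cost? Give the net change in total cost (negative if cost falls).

Current service cost with {B, C, E}: 378.
Adding D: each zone re-picks its cheapest; new service cost 378, saving 0.
Extra fixed cost: 47. Net change = 47 − 0 = 47.
(Totals: 609 → 656.)

No — net change +47 (cost rises by 47).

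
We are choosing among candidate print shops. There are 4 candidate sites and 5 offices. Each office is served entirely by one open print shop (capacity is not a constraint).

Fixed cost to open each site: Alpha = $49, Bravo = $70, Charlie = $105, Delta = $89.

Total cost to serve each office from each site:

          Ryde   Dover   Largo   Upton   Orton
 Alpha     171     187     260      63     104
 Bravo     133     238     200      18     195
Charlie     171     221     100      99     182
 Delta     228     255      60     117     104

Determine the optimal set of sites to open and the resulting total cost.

For any fixed open set, each office goes to its cheapest open site; total = fixed + service.
{Alpha, Bravo, Delta}: Ryde→Bravo 133, Dover→Alpha 187, Largo→Delta 60, Upton→Bravo 18, Orton→Alpha 104. Service 502; fixed 208; total 710.
{Bravo, Delta}: Ryde→Bravo 133, Dover→Bravo 238, Largo→Delta 60, Upton→Bravo 18, Orton→Delta 104. Service 553; fixed 159; total 712.
{Alpha, Delta}: service 585 + fixed 138 = 723
{Alpha, Bravo, Charlie, Delta}: service 502 + fixed 313 = 815
No other subset beats 710.

Open Alpha, Bravo and Delta; minimum total cost 710.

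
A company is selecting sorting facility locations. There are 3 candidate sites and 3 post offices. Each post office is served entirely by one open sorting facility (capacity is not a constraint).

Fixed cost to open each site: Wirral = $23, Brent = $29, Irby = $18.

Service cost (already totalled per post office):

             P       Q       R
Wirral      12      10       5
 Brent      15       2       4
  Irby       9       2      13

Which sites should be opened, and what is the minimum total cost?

Open Irby only; minimum total cost 42.

For any fixed open set, each post office goes to its cheapest open site; total = fixed + service.
{Irby}: P→Irby 9, Q→Irby 2, R→Irby 13. Service 24; fixed 18; total 42.
{Wirral}: P→Wirral 12, Q→Wirral 10, R→Wirral 5. Service 27; fixed 23; total 50.
{Brent}: P→Brent 15, Q→Brent 2, R→Brent 4. Service 21; fixed 29; total 50.
{Wirral, Brent, Irby}: service 15 + fixed 70 = 85
No other subset beats 42.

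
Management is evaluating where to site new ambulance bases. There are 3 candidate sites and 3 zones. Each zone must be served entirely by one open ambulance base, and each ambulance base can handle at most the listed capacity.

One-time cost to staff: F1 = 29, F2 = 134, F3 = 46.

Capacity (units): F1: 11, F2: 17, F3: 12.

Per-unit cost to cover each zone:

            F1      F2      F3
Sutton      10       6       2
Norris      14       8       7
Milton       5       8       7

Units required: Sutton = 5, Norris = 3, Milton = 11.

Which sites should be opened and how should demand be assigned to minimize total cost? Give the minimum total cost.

Minimum total cost: 161

Open {F1, F3}: Sutton→F3 2·5=10, Norris→F3 7·3=21, Milton→F1 5·11=55.
Loads: F1 carries 11/11, F3 carries 8/12. Service 86; fixed 75; total 161.
Next best feasible plan costs 244.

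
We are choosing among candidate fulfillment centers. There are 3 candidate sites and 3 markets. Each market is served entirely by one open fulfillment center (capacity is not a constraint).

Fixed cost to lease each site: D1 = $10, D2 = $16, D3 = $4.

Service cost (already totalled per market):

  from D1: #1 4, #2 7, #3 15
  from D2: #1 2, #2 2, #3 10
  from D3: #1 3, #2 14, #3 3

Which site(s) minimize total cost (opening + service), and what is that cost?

For any fixed open set, each market goes to its cheapest open site; total = fixed + service.
{D3}: #1→D3 3, #2→D3 14, #3→D3 3. Service 20; fixed 4; total 24.
{D1, D3}: service 13 + fixed 14 = 27
{D2, D3}: #1→D2 2, #2→D2 2, #3→D3 3. Service 7; fixed 20; total 27.
{D1, D2, D3}: #1→D2 2, #2→D2 2, #3→D3 3. Service 7; fixed 30; total 37.
No other subset beats 24.

Open D3 only; minimum total cost 24.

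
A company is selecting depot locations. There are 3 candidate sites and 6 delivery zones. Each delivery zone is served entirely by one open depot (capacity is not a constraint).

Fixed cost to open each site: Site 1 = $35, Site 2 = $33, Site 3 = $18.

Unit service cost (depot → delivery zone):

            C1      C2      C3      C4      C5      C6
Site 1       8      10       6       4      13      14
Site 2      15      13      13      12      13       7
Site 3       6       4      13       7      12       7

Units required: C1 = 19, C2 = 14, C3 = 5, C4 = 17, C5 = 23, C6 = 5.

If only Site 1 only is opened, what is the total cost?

Total cost: 794

Each delivery zone is assigned to its cheapest site among the open ones.
{Site 1}: C1→Site 1 8·19=152, C2→Site 1 10·14=140, C3→Site 1 6·5=30, C4→Site 1 4·17=68, C5→Site 1 13·23=299, C6→Site 1 14·5=70. Service 759; fixed 35; total 794.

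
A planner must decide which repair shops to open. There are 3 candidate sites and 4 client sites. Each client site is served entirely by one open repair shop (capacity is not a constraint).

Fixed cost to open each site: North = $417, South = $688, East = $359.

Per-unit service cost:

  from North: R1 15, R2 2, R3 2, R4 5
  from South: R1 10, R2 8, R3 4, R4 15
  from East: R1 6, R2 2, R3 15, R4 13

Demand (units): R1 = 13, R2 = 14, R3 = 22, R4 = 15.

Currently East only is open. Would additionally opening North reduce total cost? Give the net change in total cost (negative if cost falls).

Current service cost with {East}: 631.
Adding North: each client site re-picks its cheapest; new service cost 225, saving 406.
Extra fixed cost: 417. Net change = 417 − 406 = 11.
(Totals: 990 → 1001.)

No — net change +11 (cost rises by 11).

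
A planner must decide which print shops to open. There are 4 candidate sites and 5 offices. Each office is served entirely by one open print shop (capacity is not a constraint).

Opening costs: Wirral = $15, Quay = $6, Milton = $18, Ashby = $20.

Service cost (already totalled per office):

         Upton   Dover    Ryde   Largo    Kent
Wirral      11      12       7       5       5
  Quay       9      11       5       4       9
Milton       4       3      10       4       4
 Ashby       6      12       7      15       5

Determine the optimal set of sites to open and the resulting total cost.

Open Milton only; minimum total cost 43.

For any fixed open set, each office goes to its cheapest open site; total = fixed + service.
{Milton}: Upton→Milton 4, Dover→Milton 3, Ryde→Milton 10, Largo→Milton 4, Kent→Milton 4. Service 25; fixed 18; total 43.
{Quay}: service 38 + fixed 6 = 44
{Quay, Milton}: service 20 + fixed 24 = 44
{Wirral, Quay, Milton, Ashby}: Upton→Milton 4, Dover→Milton 3, Ryde→Quay 5, Largo→Quay 4, Kent→Milton 4. Service 20; fixed 59; total 79.
No other subset beats 43.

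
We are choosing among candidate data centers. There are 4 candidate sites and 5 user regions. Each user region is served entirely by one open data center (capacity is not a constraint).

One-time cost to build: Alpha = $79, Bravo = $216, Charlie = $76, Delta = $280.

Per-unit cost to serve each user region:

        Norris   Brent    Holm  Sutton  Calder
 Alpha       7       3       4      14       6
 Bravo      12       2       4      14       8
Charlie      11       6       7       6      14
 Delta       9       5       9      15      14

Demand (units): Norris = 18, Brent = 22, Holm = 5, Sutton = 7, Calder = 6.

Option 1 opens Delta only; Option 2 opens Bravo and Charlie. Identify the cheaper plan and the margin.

Option 2 is cheaper by 142.

Option 1: {Delta}: Norris→Delta 9·18=162, Brent→Delta 5·22=110, Holm→Delta 9·5=45, Sutton→Delta 15·7=105, Calder→Delta 14·6=84. Service 506; fixed 280; total 786.
Option 2: {Bravo, Charlie}: Norris→Charlie 11·18=198, Brent→Bravo 2·22=44, Holm→Bravo 4·5=20, Sutton→Charlie 6·7=42, Calder→Bravo 8·6=48. Service 352; fixed 292; total 644.
Difference: |786 − 644| = 142.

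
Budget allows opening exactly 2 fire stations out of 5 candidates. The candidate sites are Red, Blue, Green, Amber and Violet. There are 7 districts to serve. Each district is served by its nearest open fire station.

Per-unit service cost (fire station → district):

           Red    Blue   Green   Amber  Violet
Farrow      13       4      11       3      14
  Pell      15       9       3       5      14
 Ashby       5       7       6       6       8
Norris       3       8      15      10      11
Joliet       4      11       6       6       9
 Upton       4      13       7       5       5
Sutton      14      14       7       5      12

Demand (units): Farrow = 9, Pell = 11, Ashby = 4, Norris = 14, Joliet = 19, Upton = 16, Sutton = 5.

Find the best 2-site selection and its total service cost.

Choose Red and Amber; total service cost 309.

With exactly 2 open, each district uses its cheapest among the chosen.
{Red, Amber}: Farrow→Amber 3·9=27, Pell→Amber 5·11=55, Ashby→Red 5·4=20, Norris→Red 3·14=42, Joliet→Red 4·19=76, Upton→Red 4·16=64, Sutton→Amber 5·5=25. Service cost 309.
{Red, Green}: service cost 369
{Red, Blue}: service cost 407
Among all 10 size-2 choices, {Red, Amber} is lowest.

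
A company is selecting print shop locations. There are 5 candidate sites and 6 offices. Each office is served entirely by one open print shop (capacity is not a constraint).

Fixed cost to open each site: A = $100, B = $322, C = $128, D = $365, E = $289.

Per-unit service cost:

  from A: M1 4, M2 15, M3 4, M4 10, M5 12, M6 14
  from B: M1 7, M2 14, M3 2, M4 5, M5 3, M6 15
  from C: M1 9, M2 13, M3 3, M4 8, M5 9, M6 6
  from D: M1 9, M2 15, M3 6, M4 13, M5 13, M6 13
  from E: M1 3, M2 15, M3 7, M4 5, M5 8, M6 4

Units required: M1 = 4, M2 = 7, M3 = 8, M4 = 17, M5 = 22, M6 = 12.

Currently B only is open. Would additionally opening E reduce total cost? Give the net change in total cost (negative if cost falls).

No — net change +141 (cost rises by 141).

Current service cost with {B}: 473.
Adding E: each office re-picks its cheapest; new service cost 325, saving 148.
Extra fixed cost: 289. Net change = 289 − 148 = 141.
(Totals: 795 → 936.)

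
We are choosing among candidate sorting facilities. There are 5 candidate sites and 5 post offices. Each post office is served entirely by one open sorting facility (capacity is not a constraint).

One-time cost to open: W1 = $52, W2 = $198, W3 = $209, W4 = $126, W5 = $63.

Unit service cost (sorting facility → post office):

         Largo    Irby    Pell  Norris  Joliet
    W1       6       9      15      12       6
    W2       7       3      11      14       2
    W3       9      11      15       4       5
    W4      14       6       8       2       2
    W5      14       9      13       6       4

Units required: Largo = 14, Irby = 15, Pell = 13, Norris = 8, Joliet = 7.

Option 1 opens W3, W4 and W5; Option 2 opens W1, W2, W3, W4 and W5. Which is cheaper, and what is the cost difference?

Option 1: {W3, W4, W5}: Largo→W3 9·14=126, Irby→W4 6·15=90, Pell→W4 8·13=104, Norris→W4 2·8=16, Joliet→W4 2·7=14. Service 350; fixed 398; total 748.
Option 2: {W1, W2, W3, W4, W5}: Largo→W1 6·14=84, Irby→W2 3·15=45, Pell→W4 8·13=104, Norris→W4 2·8=16, Joliet→W2 2·7=14. Service 263; fixed 648; total 911.
Difference: |748 − 911| = 163.

Option 1 is cheaper by 163.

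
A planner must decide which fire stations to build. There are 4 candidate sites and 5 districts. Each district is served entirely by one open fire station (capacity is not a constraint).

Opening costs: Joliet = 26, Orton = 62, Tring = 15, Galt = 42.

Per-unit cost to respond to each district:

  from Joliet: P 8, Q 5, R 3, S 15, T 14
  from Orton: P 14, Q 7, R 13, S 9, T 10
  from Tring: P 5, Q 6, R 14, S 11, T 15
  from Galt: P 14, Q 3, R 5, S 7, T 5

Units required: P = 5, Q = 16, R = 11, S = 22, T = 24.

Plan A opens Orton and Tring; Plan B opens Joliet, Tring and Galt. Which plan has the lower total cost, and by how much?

Plan A: {Orton, Tring}: P→Tring 5·5=25, Q→Tring 6·16=96, R→Orton 13·11=143, S→Orton 9·22=198, T→Orton 10·24=240. Service 702; fixed 77; total 779.
Plan B: {Joliet, Tring, Galt}: P→Tring 5·5=25, Q→Galt 3·16=48, R→Joliet 3·11=33, S→Galt 7·22=154, T→Galt 5·24=120. Service 380; fixed 83; total 463.
Difference: |779 − 463| = 316.

Plan B is cheaper by 316.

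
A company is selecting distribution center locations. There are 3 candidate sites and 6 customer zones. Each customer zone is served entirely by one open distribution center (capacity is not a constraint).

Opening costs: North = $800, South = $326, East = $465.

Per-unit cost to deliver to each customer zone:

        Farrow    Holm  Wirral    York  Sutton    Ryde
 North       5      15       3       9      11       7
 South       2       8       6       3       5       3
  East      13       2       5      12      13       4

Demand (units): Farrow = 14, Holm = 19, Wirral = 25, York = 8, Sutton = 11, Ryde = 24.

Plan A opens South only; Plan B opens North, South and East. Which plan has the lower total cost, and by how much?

Plan A is cheaper by 1076.

Plan A: {South}: Farrow→South 2·14=28, Holm→South 8·19=152, Wirral→South 6·25=150, York→South 3·8=24, Sutton→South 5·11=55, Ryde→South 3·24=72. Service 481; fixed 326; total 807.
Plan B: {North, South, East}: Farrow→South 2·14=28, Holm→East 2·19=38, Wirral→North 3·25=75, York→South 3·8=24, Sutton→South 5·11=55, Ryde→South 3·24=72. Service 292; fixed 1591; total 1883.
Difference: |807 − 1883| = 1076.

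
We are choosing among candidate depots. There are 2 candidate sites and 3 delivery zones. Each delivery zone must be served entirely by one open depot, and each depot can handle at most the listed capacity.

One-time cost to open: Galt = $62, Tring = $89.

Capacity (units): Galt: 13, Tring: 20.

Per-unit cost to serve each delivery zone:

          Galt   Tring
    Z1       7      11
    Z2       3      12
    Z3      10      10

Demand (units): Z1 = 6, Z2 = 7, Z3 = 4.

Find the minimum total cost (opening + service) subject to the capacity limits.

Minimum total cost: 254

Open {Galt, Tring}: Z1→Galt 7·6=42, Z2→Galt 3·7=21, Z3→Tring 10·4=40.
Loads: Galt carries 13/13, Tring carries 4/20. Service 103; fixed 151; total 254.
Next best feasible plan costs 278.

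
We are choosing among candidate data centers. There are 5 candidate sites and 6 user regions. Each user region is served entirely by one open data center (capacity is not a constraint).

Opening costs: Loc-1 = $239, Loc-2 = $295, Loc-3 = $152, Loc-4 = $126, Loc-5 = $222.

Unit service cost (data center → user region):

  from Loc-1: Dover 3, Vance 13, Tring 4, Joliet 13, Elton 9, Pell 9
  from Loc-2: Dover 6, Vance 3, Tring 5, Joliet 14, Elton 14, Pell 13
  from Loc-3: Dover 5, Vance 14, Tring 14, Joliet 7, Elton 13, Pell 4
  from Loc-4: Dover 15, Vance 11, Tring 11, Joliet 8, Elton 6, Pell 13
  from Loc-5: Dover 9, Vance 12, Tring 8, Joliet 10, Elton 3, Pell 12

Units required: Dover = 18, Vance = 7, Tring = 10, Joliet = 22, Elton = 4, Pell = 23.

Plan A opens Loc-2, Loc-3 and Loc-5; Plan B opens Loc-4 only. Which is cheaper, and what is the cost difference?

Plan A: {Loc-2, Loc-3, Loc-5}: Dover→Loc-3 5·18=90, Vance→Loc-2 3·7=21, Tring→Loc-2 5·10=50, Joliet→Loc-3 7·22=154, Elton→Loc-5 3·4=12, Pell→Loc-3 4·23=92. Service 419; fixed 669; total 1088.
Plan B: {Loc-4}: Dover→Loc-4 15·18=270, Vance→Loc-4 11·7=77, Tring→Loc-4 11·10=110, Joliet→Loc-4 8·22=176, Elton→Loc-4 6·4=24, Pell→Loc-4 13·23=299. Service 956; fixed 126; total 1082.
Difference: |1088 − 1082| = 6.

Plan B is cheaper by 6.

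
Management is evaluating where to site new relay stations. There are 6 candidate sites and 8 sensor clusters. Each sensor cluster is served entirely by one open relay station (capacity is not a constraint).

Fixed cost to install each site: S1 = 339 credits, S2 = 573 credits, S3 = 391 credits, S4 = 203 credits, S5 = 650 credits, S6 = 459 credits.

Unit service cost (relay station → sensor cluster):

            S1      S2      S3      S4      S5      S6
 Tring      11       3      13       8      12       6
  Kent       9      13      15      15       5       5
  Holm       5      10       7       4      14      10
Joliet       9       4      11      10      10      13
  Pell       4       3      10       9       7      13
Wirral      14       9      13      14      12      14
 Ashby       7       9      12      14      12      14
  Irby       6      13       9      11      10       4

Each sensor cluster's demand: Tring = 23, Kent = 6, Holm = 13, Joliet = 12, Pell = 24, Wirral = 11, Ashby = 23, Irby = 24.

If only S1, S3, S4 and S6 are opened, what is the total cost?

Each sensor cluster is assigned to its cheapest site among the open ones.
{S1, S3, S4, S6}: Tring→S6 6·23=138, Kent→S6 5·6=30, Holm→S4 4·13=52, Joliet→S1 9·12=108, Pell→S1 4·24=96, Wirral→S3 13·11=143, Ashby→S1 7·23=161, Irby→S6 4·24=96. Service 824; fixed 1392; total 2216.

Total cost: 2216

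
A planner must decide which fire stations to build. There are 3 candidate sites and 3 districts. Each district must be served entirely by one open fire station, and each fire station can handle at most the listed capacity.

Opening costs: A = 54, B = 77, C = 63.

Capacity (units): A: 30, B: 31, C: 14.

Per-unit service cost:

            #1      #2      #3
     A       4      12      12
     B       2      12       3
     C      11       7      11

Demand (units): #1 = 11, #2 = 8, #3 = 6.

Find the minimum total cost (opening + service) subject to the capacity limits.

Minimum total cost: 213

Open {B}: #1→B 2·11=22, #2→B 12·8=96, #3→B 3·6=18.
Loads: B carries 25/31. Service 136; fixed 77; total 213.
Next best feasible plan costs 236.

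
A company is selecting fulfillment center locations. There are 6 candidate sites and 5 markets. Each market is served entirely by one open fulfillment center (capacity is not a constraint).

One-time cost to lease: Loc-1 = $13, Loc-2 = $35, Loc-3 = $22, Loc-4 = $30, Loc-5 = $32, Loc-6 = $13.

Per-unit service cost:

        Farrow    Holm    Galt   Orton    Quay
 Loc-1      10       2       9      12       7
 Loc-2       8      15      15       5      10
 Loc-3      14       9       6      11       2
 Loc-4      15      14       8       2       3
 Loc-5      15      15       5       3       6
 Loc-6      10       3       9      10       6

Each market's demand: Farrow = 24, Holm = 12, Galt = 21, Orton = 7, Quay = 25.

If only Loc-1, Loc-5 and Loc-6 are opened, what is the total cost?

Each market is assigned to its cheapest site among the open ones.
{Loc-1, Loc-5, Loc-6}: Farrow→Loc-1 10·24=240, Holm→Loc-1 2·12=24, Galt→Loc-5 5·21=105, Orton→Loc-5 3·7=21, Quay→Loc-5 6·25=150. Service 540; fixed 58; total 598.

Total cost: 598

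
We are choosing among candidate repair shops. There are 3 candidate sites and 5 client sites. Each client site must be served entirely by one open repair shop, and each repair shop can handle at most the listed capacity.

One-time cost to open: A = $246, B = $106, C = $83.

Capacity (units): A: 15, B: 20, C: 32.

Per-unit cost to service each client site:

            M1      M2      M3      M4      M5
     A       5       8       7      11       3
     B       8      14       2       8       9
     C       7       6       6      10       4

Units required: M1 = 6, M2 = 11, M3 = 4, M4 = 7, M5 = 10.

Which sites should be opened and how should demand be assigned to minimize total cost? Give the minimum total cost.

Open {B, C}: M1→C 7·6=42, M2→C 6·11=66, M3→B 2·4=8, M4→B 8·7=56, M5→C 4·10=40.
Loads: B carries 11/20, C carries 27/32. Service 212; fixed 189; total 401.
Next best feasible plan costs 407.

Minimum total cost: 401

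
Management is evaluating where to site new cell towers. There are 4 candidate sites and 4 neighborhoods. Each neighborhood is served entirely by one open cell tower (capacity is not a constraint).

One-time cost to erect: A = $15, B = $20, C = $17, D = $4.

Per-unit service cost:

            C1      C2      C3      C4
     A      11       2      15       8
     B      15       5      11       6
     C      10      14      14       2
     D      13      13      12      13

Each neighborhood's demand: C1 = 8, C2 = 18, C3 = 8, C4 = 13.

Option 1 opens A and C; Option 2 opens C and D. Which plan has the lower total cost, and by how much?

Option 1: {A, C}: C1→C 10·8=80, C2→A 2·18=36, C3→C 14·8=112, C4→C 2·13=26. Service 254; fixed 32; total 286.
Option 2: {C, D}: C1→C 10·8=80, C2→D 13·18=234, C3→D 12·8=96, C4→C 2·13=26. Service 436; fixed 21; total 457.
Difference: |286 − 457| = 171.

Option 1 is cheaper by 171.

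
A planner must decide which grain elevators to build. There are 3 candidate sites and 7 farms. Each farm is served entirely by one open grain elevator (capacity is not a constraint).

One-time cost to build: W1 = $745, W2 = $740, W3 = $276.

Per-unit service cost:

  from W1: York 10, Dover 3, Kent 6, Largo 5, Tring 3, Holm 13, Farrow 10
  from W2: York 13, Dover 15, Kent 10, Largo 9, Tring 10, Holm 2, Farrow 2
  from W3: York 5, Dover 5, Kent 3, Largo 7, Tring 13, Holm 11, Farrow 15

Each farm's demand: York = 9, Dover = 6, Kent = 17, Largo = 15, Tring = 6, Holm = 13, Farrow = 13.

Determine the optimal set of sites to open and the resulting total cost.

Open W3 only; minimum total cost 923.

For any fixed open set, each farm goes to its cheapest open site; total = fixed + service.
{W3}: York→W3 5·9=45, Dover→W3 5·6=30, Kent→W3 3·17=51, Largo→W3 7·15=105, Tring→W3 13·6=78, Holm→W3 11·13=143, Farrow→W3 15·13=195. Service 647; fixed 276; total 923.
{W1}: York→W1 10·9=90, Dover→W1 3·6=18, Kent→W1 6·17=102, Largo→W1 5·15=75, Tring→W1 3·6=18, Holm→W1 13·13=169, Farrow→W1 10·13=130. Service 602; fixed 745; total 1347.
{W2, W3}: service 343 + fixed 1016 = 1359
{W1, W2, W3}: service 259 + fixed 1761 = 2020
No other subset beats 923.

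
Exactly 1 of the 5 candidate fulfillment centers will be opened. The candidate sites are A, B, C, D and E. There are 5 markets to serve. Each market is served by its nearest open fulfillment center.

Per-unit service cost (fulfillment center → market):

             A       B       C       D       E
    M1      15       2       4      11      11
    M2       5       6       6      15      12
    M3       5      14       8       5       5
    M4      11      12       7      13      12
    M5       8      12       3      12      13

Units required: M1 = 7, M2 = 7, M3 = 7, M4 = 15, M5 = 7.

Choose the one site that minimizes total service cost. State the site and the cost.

Choose C only; total service cost 252.

With exactly 1 open, each market uses its cheapest among the chosen.
{C}: M1→C 4·7=28, M2→C 6·7=42, M3→C 8·7=56, M4→C 7·15=105, M5→C 3·7=21. Service cost 252.
{A}: service cost 396
{B}: service cost 418
Among all 5 size-1 choices, {C} is lowest.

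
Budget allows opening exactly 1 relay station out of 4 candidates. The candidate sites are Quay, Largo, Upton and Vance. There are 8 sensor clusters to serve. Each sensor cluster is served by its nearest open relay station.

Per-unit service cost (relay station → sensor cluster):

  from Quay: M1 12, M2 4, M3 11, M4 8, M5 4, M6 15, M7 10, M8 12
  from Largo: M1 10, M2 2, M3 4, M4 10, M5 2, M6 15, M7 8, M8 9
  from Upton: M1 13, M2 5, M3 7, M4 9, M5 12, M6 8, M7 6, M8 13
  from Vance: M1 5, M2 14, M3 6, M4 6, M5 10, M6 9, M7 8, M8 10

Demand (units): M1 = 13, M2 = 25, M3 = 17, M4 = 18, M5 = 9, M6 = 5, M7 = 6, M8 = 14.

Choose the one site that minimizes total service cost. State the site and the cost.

With exactly 1 open, each sensor cluster uses its cheapest among the chosen.
{Largo}: M1→Largo 10·13=130, M2→Largo 2·25=50, M3→Largo 4·17=68, M4→Largo 10·18=180, M5→Largo 2·9=18, M6→Largo 15·5=75, M7→Largo 8·6=48, M8→Largo 9·14=126. Service cost 695.
{Quay}: service cost 926
{Upton}: service cost 941
Among all 4 size-1 choices, {Largo} is lowest.

Choose Largo only; total service cost 695.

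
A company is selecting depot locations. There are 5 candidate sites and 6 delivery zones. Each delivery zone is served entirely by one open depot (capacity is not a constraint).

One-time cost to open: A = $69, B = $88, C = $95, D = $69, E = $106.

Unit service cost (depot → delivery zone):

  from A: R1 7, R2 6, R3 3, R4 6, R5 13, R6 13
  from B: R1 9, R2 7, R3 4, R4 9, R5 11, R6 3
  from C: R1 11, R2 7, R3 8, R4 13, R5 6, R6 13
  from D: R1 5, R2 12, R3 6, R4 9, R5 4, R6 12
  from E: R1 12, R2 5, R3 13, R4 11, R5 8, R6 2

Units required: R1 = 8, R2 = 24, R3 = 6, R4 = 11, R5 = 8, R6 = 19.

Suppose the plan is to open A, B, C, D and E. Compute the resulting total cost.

Total cost: 741

Each delivery zone is assigned to its cheapest site among the open ones.
{A, B, C, D, E}: R1→D 5·8=40, R2→E 5·24=120, R3→A 3·6=18, R4→A 6·11=66, R5→D 4·8=32, R6→E 2·19=38. Service 314; fixed 427; total 741.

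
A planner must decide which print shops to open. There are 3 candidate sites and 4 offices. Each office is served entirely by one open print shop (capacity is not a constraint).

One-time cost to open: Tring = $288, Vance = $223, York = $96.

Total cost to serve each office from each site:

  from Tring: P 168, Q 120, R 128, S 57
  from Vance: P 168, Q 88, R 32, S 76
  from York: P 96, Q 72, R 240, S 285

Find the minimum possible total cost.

For any fixed open set, each office goes to its cheapest open site; total = fixed + service.
{Vance}: P→Vance 168, Q→Vance 88, R→Vance 32, S→Vance 76. Service 364; fixed 223; total 587.
{Vance, York}: service 276 + fixed 319 = 595
{Tring, York}: P→York 96, Q→York 72, R→Tring 128, S→Tring 57. Service 353; fixed 384; total 737.
{Tring, Vance, York}: service 257 + fixed 607 = 864
No other subset beats 587.

Minimum total cost: 587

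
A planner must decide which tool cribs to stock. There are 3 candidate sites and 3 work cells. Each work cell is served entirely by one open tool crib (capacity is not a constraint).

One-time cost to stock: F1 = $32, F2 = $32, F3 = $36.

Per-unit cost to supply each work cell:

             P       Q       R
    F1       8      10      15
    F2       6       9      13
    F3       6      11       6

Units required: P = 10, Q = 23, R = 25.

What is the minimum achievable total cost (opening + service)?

For any fixed open set, each work cell goes to its cheapest open site; total = fixed + service.
{F2, F3}: P→F2 6·10=60, Q→F2 9·23=207, R→F3 6·25=150. Service 417; fixed 68; total 485.
{F3}: P→F3 6·10=60, Q→F3 11·23=253, R→F3 6·25=150. Service 463; fixed 36; total 499.
{F1, F3}: service 440 + fixed 68 = 508
{F1, F2, F3}: service 417 + fixed 100 = 517
No other subset beats 485.

Minimum total cost: 485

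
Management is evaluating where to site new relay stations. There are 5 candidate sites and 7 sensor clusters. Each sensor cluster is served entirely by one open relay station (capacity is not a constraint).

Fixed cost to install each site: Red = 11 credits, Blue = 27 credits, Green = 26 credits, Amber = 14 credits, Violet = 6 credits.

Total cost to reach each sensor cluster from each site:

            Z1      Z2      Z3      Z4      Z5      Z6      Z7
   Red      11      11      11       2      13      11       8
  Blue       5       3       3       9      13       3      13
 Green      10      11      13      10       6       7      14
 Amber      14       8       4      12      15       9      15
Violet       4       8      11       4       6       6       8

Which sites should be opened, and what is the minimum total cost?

For any fixed open set, each sensor cluster goes to its cheapest open site; total = fixed + service.
{Violet}: Z1→Violet 4, Z2→Violet 8, Z3→Violet 11, Z4→Violet 4, Z5→Violet 6, Z6→Violet 6, Z7→Violet 8. Service 47; fixed 6; total 53.
{Amber, Violet}: Z1→Violet 4, Z2→Amber 8, Z3→Amber 4, Z4→Violet 4, Z5→Violet 6, Z6→Violet 6, Z7→Violet 8. Service 40; fixed 20; total 60.
{Red, Violet}: Z1→Violet 4, Z2→Violet 8, Z3→Red 11, Z4→Red 2, Z5→Violet 6, Z6→Violet 6, Z7→Red 8. Service 45; fixed 17; total 62.
{Red, Blue, Green, Amber, Violet}: Z1→Violet 4, Z2→Blue 3, Z3→Blue 3, Z4→Red 2, Z5→Green 6, Z6→Blue 3, Z7→Red 8. Service 29; fixed 84; total 113.
No other subset beats 53.

Open Violet only; minimum total cost 53.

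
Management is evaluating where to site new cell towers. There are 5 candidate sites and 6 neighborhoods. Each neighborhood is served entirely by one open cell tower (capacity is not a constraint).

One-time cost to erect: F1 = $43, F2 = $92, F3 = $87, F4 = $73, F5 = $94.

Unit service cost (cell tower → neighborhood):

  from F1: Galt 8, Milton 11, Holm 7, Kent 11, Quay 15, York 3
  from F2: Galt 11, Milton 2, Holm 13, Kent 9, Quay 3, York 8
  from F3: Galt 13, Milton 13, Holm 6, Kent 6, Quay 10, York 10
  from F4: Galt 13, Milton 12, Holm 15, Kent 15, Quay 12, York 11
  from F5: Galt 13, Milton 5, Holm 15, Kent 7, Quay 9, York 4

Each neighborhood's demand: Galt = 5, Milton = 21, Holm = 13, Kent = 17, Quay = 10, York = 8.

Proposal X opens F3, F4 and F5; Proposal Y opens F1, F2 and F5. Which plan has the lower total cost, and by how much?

Proposal Y is cheaper by 151.

Proposal X: {F3, F4, F5}: Galt→F3 13·5=65, Milton→F5 5·21=105, Holm→F3 6·13=78, Kent→F3 6·17=102, Quay→F5 9·10=90, York→F5 4·8=32. Service 472; fixed 254; total 726.
Proposal Y: {F1, F2, F5}: Galt→F1 8·5=40, Milton→F2 2·21=42, Holm→F1 7·13=91, Kent→F5 7·17=119, Quay→F2 3·10=30, York→F1 3·8=24. Service 346; fixed 229; total 575.
Difference: |726 − 575| = 151.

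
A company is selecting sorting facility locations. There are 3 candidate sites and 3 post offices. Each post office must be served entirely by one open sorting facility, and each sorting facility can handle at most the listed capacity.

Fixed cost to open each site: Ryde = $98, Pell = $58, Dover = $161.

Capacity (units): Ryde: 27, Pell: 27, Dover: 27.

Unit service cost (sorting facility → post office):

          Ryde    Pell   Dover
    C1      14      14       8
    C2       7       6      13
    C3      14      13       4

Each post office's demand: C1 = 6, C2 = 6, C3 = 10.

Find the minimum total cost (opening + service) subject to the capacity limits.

Minimum total cost: 308

Open {Pell}: C1→Pell 14·6=84, C2→Pell 6·6=36, C3→Pell 13·10=130.
Loads: Pell carries 22/27. Service 250; fixed 58; total 308.
Next best feasible plan costs 327.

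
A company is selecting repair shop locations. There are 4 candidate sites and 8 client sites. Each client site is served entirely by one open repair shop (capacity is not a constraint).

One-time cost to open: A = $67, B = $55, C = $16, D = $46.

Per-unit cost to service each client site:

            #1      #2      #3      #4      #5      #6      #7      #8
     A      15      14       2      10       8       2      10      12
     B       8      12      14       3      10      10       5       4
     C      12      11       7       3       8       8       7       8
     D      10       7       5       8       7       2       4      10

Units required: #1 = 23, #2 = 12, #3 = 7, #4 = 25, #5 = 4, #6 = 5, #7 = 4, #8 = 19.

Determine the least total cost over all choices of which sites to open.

Minimum total cost: 609

For any fixed open set, each client site goes to its cheapest open site; total = fixed + service.
{B, D}: #1→B 8·23=184, #2→D 7·12=84, #3→D 5·7=35, #4→B 3·25=75, #5→D 7·4=28, #6→D 2·5=10, #7→D 4·4=16, #8→B 4·19=76. Service 508; fixed 101; total 609.
{B, C, D}: #1→B 8·23=184, #2→D 7·12=84, #3→D 5·7=35, #4→B 3·25=75, #5→D 7·4=28, #6→D 2·5=10, #7→D 4·4=16, #8→B 4·19=76. Service 508; fixed 117; total 625.
{A, B, D}: service 487 + fixed 168 = 655
{A, B, C, D}: service 487 + fixed 184 = 671
No other subset beats 609.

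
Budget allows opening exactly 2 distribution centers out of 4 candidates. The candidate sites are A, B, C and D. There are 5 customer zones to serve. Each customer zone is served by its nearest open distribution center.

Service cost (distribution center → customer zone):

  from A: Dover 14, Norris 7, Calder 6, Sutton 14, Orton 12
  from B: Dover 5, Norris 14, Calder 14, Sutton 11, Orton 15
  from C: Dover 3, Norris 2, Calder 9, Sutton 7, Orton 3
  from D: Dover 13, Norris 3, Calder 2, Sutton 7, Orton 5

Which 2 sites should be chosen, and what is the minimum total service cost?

Choose C and D; total service cost 17.

With exactly 2 open, each customer zone uses its cheapest among the chosen.
{C, D}: Dover→C 3, Norris→C 2, Calder→D 2, Sutton→C 7, Orton→C 3. Service cost 17.
{A, C}: service cost 21
{B, D}: service cost 22
Among all 6 size-2 choices, {C, D} is lowest.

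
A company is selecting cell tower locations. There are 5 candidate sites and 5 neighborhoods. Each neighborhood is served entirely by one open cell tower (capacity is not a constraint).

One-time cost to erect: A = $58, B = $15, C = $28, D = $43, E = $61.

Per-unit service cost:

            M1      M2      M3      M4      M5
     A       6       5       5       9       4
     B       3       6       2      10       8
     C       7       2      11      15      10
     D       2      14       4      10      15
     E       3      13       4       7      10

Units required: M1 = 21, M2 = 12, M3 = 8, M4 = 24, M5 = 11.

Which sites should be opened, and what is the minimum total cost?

For any fixed open set, each neighborhood goes to its cheapest open site; total = fixed + service.
{B, C, E}: M1→B 3·21=63, M2→C 2·12=24, M3→B 2·8=16, M4→E 7·24=168, M5→B 8·11=88. Service 359; fixed 104; total 463.
{A, B, C}: service 363 + fixed 101 = 464
{A, B}: service 399 + fixed 73 = 472
{A, B, C, D, E}: service 294 + fixed 205 = 499
No other subset beats 463.

Open B, C and E; minimum total cost 463.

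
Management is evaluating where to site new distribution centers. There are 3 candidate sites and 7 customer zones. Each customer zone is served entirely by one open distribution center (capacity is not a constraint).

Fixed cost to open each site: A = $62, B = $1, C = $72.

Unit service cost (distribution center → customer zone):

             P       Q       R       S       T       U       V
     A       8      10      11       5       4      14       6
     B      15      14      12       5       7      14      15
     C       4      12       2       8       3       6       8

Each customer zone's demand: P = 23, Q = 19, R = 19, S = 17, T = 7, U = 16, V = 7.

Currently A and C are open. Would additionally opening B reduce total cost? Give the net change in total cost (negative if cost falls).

No — net change +1 (cost rises by 1).

Current service cost with {A, C}: 564.
Adding B: each customer zone re-picks its cheapest; new service cost 564, saving 0.
Extra fixed cost: 1. Net change = 1 − 0 = 1.
(Totals: 698 → 699.)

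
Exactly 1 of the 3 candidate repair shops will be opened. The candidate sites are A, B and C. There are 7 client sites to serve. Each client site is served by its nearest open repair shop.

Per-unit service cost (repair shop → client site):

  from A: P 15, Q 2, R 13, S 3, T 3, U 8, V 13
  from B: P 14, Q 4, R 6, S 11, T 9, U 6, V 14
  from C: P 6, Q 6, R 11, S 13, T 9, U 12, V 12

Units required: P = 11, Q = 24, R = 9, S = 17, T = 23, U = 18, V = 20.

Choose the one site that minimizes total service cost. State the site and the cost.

With exactly 1 open, each client site uses its cheapest among the chosen.
{A}: P→A 15·11=165, Q→A 2·24=48, R→A 13·9=117, S→A 3·17=51, T→A 3·23=69, U→A 8·18=144, V→A 13·20=260. Service cost 854.
{B}: service cost 1086
{C}: service cost 1193
Among all 3 size-1 choices, {A} is lowest.

Choose A only; total service cost 854.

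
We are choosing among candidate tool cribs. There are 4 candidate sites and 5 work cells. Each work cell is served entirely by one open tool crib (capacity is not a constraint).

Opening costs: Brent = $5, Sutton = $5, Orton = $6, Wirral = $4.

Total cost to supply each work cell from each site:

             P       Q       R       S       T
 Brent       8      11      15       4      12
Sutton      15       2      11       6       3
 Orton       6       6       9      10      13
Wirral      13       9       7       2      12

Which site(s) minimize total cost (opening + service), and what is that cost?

For any fixed open set, each work cell goes to its cheapest open site; total = fixed + service.
{Sutton, Orton, Wirral}: P→Orton 6, Q→Sutton 2, R→Wirral 7, S→Wirral 2, T→Sutton 3. Service 20; fixed 15; total 35.
{Brent, Sutton, Wirral}: service 22 + fixed 14 = 36
{Sutton, Wirral}: P→Wirral 13, Q→Sutton 2, R→Wirral 7, S→Wirral 2, T→Sutton 3. Service 27; fixed 9; total 36.
{Brent, Sutton, Orton, Wirral}: service 20 + fixed 20 = 40
(All 15 nonempty subsets were checked; Sutton, Orton and Wirral is lowest.)

Open Sutton, Orton and Wirral; minimum total cost 35.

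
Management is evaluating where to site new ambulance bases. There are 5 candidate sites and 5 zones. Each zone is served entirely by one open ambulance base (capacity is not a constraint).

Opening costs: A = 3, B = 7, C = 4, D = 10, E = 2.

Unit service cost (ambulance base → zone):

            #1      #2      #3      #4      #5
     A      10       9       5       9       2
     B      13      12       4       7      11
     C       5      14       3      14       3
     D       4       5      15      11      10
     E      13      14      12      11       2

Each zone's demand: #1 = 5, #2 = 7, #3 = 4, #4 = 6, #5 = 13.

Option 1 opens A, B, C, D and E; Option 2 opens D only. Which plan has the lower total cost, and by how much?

Option 1 is cheaper by 160.

Option 1: {A, B, C, D, E}: #1→D 4·5=20, #2→D 5·7=35, #3→C 3·4=12, #4→B 7·6=42, #5→A 2·13=26. Service 135; fixed 26; total 161.
Option 2: {D}: #1→D 4·5=20, #2→D 5·7=35, #3→D 15·4=60, #4→D 11·6=66, #5→D 10·13=130. Service 311; fixed 10; total 321.
Difference: |161 − 321| = 160.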